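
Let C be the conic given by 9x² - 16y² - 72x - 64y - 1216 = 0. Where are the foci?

Group: 9(x² - 8x) -16(y² + 4y) = 1216
Complete the square: 9(x - 4)² -16(y + 2)² = 1216 + 144 - 64 = 1296
Dividing both sides by 1296: (x - 4)²/144 - (y + 2)²/81 = 1
Hyperbola, center (4, -2), transverse axis horizontal; a² = 144, b² = 81.
c² = a² + b² = 144 + 81 = 225, so c = 15.
Foci lie on the horizontal axis through the center: (h ± c, k).

(-11, -2) and (19, -2)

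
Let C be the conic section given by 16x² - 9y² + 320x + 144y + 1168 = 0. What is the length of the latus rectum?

Rearranging, 16(x² + 20x) -9(y² - 16y) = -1168.
16(x + 10)² -9(y - 8)² = -1168 + 1600 - 576 = -144
Divide by -144: (y - 8)²/16 - (x + 10)²/9 = 1
Hyperbola, center (-10, 8), transverse axis vertical; a² = 16, b² = 9.
Latus rectum length = 2b²/a = 2·9/4 = 9/2.

9/2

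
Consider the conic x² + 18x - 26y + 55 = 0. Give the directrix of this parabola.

Only x is squared. Complete the square in x: (x + 9)² = 26(y + 1).
Vertex (-9, -1); 4p = 26 so p = 13/2. Opens up.
Directrix is the horizontal line y = k − p = -1 − (13/2) = -15/2.

y = -15/2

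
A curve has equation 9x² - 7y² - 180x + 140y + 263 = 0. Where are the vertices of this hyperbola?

(10, 7) and (10, 13)

9(x² - 20x) -7(y² - 20y) = -263
Complete the square: 9(x - 10)² -7(y - 10)² = -263 + 900 - 700 = -63
Dividing both sides by -63: (y - 10)²/9 - (x - 10)²/7 = 1
Hyperbola, center (10, 10), transverse axis vertical; a² = 9, b² = 7.
a = 3. Vertices at (h, k ± a).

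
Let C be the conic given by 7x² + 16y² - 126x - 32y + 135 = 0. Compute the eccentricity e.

e = 3/4

Group: 7(x² - 18x) + 16(y² - 2y) = -135
Complete the square: 7(x - 9)² + 16(y - 1)² = -135 + 567 + 16 = 448
Divide through by 448 to get (x - 9)²/64 + (y - 1)²/28 = 1.
Ellipse, center (9, 1), major axis horizontal; a² = 64, b² = 28.
c² = a² - b² = 36, so c = 6.
e = c/a = 6/8 = 3/4.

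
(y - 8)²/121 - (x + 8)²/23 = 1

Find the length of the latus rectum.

Center (-8, 8). The positive term is the y-term, so the transverse axis is vertical; a² = 121, b² = 23.
Latus rectum length = 2b²/a = 2·23/11 = 46/11.

46/11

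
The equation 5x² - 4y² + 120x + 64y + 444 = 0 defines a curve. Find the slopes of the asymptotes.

√5/2 and -√5/2

Group the x- and y-terms: 5(x² + 24x) -4(y² - 16y) = -444
5(x + 12)² -4(y - 8)² = -444 + 720 - 256 = 20
Divide by 20: (x + 12)²/4 - (y - 8)²/5 = 1
Hyperbola, center (-12, 8), transverse axis horizontal; a² = 4, b² = 5.
For a horizontal hyperbola the asymptotes have slope ±b/a.
Here that is ±√5/2.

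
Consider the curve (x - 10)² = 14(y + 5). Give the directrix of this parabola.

Vertex (10, -5); 4p = 14 so p = 7/2. Opens up.
Directrix is the horizontal line y = k − p = -5 − (7/2) = -17/2.

y = -17/2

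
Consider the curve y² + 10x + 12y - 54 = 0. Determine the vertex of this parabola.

Only y is squared. Complete the square in y: (y + 6)² = -10(x - 9).
Vertex (9, -6); 4p = -10 so p = -5/2. Opens left.

(9, -6)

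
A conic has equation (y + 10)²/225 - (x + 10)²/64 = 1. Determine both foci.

(-10, -27) and (-10, 7)

Center (-10, -10). The positive term is the y-term, so the transverse axis is vertical; a² = 225, b² = 64.
c² = a² + b² = 225 + 64 = 289, so c = 17.
Foci lie on the vertical axis through the center: (h, k ± c).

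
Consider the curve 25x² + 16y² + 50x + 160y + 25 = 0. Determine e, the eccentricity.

25(x² + 2x) + 16(y² + 10y) = -25
25(x + 1)² + 16(y + 5)² = -25 + 25 + 400 = 400
Divide by 400: (x + 1)²/16 + (y + 5)²/25 = 1
Ellipse, center (-1, -5), major axis vertical; a² = 25, b² = 16.
c² = a² - b² = 9, so c = 3.
e = c/a = 3/5.

e = 3/5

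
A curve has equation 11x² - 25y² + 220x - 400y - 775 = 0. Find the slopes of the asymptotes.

√11/5 and -√11/5

Collect terms: 11(x² + 20x) -25(y² + 16y) = 775
Complete the square: 11(x + 10)² -25(y + 8)² = 775 + 1100 - 1600 = 275
Divide by 275: (x + 10)²/25 - (y + 8)²/11 = 1
Hyperbola, center (-10, -8), transverse axis horizontal; a² = 25, b² = 11.
For a horizontal hyperbola the asymptotes have slope ±b/a.
Here that is ±√11/5.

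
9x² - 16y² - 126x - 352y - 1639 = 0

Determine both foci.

(2, -11) and (12, -11)

Rearranging, 9(x² - 14x) -16(y² + 22y) = 1639.
Complete the square in x and y: 9(x - 7)² -16(y + 11)² = 1639 + 441 - 1936 = 144
Dividing both sides by 144: (x - 7)²/16 - (y + 11)²/9 = 1
Hyperbola, center (7, -11), transverse axis horizontal; a² = 16, b² = 9.
c² = a² + b² = 16 + 9 = 25, so c = 5.
Foci lie on the horizontal axis through the center: (h ± c, k).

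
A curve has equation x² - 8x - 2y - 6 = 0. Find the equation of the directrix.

Only x is squared. Complete the square in x: (x - 4)² = 2(y + 11).
Vertex (4, -11); 4p = 2 so p = 1/2. Opens up.
Directrix is the horizontal line y = k − p = -11 − (1/2) = -23/2.

y = -23/2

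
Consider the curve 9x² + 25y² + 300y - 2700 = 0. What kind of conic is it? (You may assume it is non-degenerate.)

ellipse

No xy term. Coefficients of x² and y² are A = 9, C = 25.
A and C have the same sign but A ≠ C ⇒ ellipse.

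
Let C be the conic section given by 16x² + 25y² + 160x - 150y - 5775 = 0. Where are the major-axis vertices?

(-25, 3) and (15, 3)

Collect terms: 16(x² + 10x) + 25(y² - 6y) = 5775
Complete the square: 16(x + 5)² + 25(y - 3)² = 5775 + 400 + 225 = 6400
Divide through by 6400 to get (x + 5)²/400 + (y - 3)²/256 = 1.
Ellipse, center (-5, 3), major axis horizontal; a² = 400, b² = 256.
a = 20. Vertices at (h ± a, k).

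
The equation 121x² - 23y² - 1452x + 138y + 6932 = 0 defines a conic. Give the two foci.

Group the x- and y-terms: 121(x² - 12x) -23(y² - 6y) = -6932
Completing the square gives 121(x - 6)² -23(y - 3)² = -6932 + 4356 - 207 = -2783.
Dividing both sides by -2783: (y - 3)²/121 - (x - 6)²/23 = 1
Hyperbola, center (6, 3), transverse axis vertical; a² = 121, b² = 23.
c² = a² + b² = 121 + 23 = 144, so c = 12.
Foci lie on the vertical axis through the center: (h, k ± c).

(6, -9) and (6, 15)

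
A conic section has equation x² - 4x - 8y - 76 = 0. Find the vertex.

(2, -10)

Only x is squared. Complete the square in x: (x - 2)² = 8(y + 10).
Vertex (2, -10); 4p = 8 so p = 2. Opens up.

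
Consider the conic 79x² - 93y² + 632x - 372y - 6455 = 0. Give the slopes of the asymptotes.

Group: 79(x² + 8x) -93(y² + 4y) = 6455
Complete the square in x and y: 79(x + 4)² -93(y + 2)² = 6455 + 1264 - 372 = 7347
Dividing both sides by 7347: (x + 4)²/93 - (y + 2)²/79 = 1
Hyperbola, center (-4, -2), transverse axis horizontal; a² = 93, b² = 79.
For a horizontal hyperbola the asymptotes have slope ±b/a.
Here that is ±√79/√93 = ±√7347/93.

√7347/93 and -√7347/93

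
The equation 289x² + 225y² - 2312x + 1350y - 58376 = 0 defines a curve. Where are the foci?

(4, -11) and (4, 5)

Rearranging, 289(x² - 8x) + 225(y² + 6y) = 58376.
Completing the square gives 289(x - 4)² + 225(y + 3)² = 58376 + 4624 + 2025 = 65025.
Divide through by 65025 to get (x - 4)²/225 + (y + 3)²/289 = 1.
Ellipse, center (4, -3), major axis vertical; a² = 289, b² = 225.
c² = a² - b² = 289 - 225 = 64, so c = 8.
Foci lie on the vertical axis through the center: (h, k ± c).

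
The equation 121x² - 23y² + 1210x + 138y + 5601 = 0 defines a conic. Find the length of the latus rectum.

Collect terms: 121(x² + 10x) -23(y² - 6y) = -5601
Completing the square gives 121(x + 5)² -23(y - 3)² = -5601 + 3025 - 207 = -2783.
Divide through by -2783 to get (y - 3)²/121 - (x + 5)²/23 = 1.
Hyperbola, center (-5, 3), transverse axis vertical; a² = 121, b² = 23.
Latus rectum length = 2b²/a = 2·23/11 = 46/11.

46/11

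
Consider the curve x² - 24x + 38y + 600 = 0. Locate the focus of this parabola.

(12, -43/2)

Only x is squared. Complete the square in x: (x - 12)² = -38(y + 12).
Vertex (12, -12); 4p = -38 so p = -19/2. Opens down.
Focus is p units from the vertex along the axis: (h, k + p).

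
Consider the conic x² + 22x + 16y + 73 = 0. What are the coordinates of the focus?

(-11, -1)

Only x is squared. Complete the square in x: (x + 11)² = -16(y - 3).
Vertex (-11, 3); 4p = -16 so p = -4. Opens down.
Focus is p units from the vertex along the axis: (h, k + p).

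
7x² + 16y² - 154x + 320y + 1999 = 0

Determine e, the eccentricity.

e = 3/4

Group: 7(x² - 22x) + 16(y² + 20y) = -1999
Complete the square in x and y: 7(x - 11)² + 16(y + 10)² = -1999 + 847 + 1600 = 448
Divide by 448: (x - 11)²/64 + (y + 10)²/28 = 1
Ellipse, center (11, -10), major axis horizontal; a² = 64, b² = 28.
c² = a² - b² = 36, so c = 6.
e = c/a = 6/8 = 3/4.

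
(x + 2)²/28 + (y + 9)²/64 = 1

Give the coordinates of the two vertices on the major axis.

Center (-2, -9). The larger denominator 64 sits under the y-term, so the major axis is vertical; a² = 64, b² = 28.
a = 8. Vertices at (h, k ± a).

(-2, -17) and (-2, -1)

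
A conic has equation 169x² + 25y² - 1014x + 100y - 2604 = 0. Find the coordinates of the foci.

(3, -14) and (3, 10)

Rearranging, 169(x² - 6x) + 25(y² + 4y) = 2604.
Complete the square: 169(x - 3)² + 25(y + 2)² = 2604 + 1521 + 100 = 4225
Dividing both sides by 4225: (x - 3)²/25 + (y + 2)²/169 = 1
Ellipse, center (3, -2), major axis vertical; a² = 169, b² = 25.
c² = a² - b² = 169 - 25 = 144, so c = 12.
Foci lie on the vertical axis through the center: (h, k ± c).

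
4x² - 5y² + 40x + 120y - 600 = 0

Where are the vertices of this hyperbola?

Rearranging, 4(x² + 10x) -5(y² - 24y) = 600.
Complete the square: 4(x + 5)² -5(y - 12)² = 600 + 100 - 720 = -20
Dividing both sides by -20: (y - 12)²/4 - (x + 5)²/5 = 1
Hyperbola, center (-5, 12), transverse axis vertical; a² = 4, b² = 5.
a = 2. Vertices at (h, k ± a).

(-5, 10) and (-5, 14)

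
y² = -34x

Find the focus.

Vertex (0, 0); 4p = -34 so p = -17/2. Opens left.
Focus is p units from the vertex along the axis: (h + p, k).

(-17/2, 0)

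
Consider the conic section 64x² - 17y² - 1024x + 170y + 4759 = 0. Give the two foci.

(8, -4) and (8, 14)

Group the x- and y-terms: 64(x² - 16x) -17(y² - 10y) = -4759
Completing the square gives 64(x - 8)² -17(y - 5)² = -4759 + 4096 - 425 = -1088.
Divide through by -1088 to get (y - 5)²/64 - (x - 8)²/17 = 1.
Hyperbola, center (8, 5), transverse axis vertical; a² = 64, b² = 17.
c² = a² + b² = 64 + 17 = 81, so c = 9.
Foci lie on the vertical axis through the center: (h, k ± c).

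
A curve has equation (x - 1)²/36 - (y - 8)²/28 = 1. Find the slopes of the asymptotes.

√7/3 and -√7/3

Center (1, 8). The positive term is the x-term, so the transverse axis is horizontal; a² = 36, b² = 28.
For a horizontal hyperbola the asymptotes have slope ±b/a.
Here that is ±2√7/6 = ±√7/3.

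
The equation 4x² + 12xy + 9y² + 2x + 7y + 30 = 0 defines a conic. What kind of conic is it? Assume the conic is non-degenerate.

A = 4, B = 12, C = 9.
Discriminant B² − 4AC = 12² − 4·4·9 = 0.
B² − 4AC = 0 ⇒ parabola.

parabola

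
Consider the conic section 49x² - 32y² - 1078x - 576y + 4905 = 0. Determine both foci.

49(x² - 22x) -32(y² + 18y) = -4905
Complete the square in x and y: 49(x - 11)² -32(y + 9)² = -4905 + 5929 - 2592 = -1568
Dividing both sides by -1568: (y + 9)²/49 - (x - 11)²/32 = 1
Hyperbola, center (11, -9), transverse axis vertical; a² = 49, b² = 32.
c² = a² + b² = 49 + 32 = 81, so c = 9.
Foci lie on the vertical axis through the center: (h, k ± c).

(11, -18) and (11, 0)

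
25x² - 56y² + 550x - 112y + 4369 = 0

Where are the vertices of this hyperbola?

(-11, -6) and (-11, 4)

Rearranging, 25(x² + 22x) -56(y² + 2y) = -4369.
Complete the square in x and y: 25(x + 11)² -56(y + 1)² = -4369 + 3025 - 56 = -1400
Divide through by -1400 to get (y + 1)²/25 - (x + 11)²/56 = 1.
Hyperbola, center (-11, -1), transverse axis vertical; a² = 25, b² = 56.
a = 5. Vertices at (h, k ± a).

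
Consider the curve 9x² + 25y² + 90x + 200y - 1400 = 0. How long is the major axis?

30

9(x² + 10x) + 25(y² + 8y) = 1400
Complete the square: 9(x + 5)² + 25(y + 4)² = 1400 + 225 + 400 = 2025
Divide through by 2025 to get (x + 5)²/225 + (y + 4)²/81 = 1.
Ellipse, center (-5, -4), major axis horizontal; a² = 225, b² = 81.
a² = 225 so a = 15; the major axis has length 2a = 30.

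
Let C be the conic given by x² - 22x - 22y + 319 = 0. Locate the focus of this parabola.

(11, 29/2)

Only x is squared. Complete the square in x: (x - 11)² = 22(y - 9).
Vertex (11, 9); 4p = 22 so p = 11/2. Opens up.
Focus is p units from the vertex along the axis: (h, k + p).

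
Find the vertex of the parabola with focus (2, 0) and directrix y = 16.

(2, 8)

The vertex is the midpoint between the focus and the directrix along the axis of symmetry.
Axis is vertical (directrix is horizontal). Vertex y-coordinate = (0 + 16)/2 = 8; x-coordinate = 2.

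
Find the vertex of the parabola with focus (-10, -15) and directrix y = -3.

(-10, -9)

The vertex is the midpoint between the focus and the directrix along the axis of symmetry.
Axis is vertical (directrix is horizontal). Vertex y-coordinate = (-15 + (-3))/2 = -9; x-coordinate = -10.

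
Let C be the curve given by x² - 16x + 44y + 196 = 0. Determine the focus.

(8, -14)

Only x is squared. Complete the square in x: (x - 8)² = -44(y + 3).
Vertex (8, -3); 4p = -44 so p = -11. Opens down.
Focus is p units from the vertex along the axis: (h, k + p).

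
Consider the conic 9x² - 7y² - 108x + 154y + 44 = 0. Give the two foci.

9(x² - 12x) -7(y² - 22y) = -44
Complete the square: 9(x - 6)² -7(y - 11)² = -44 + 324 - 847 = -567
Dividing both sides by -567: (y - 11)²/81 - (x - 6)²/63 = 1
Hyperbola, center (6, 11), transverse axis vertical; a² = 81, b² = 63.
c² = a² + b² = 81 + 63 = 144, so c = 12.
Foci lie on the vertical axis through the center: (h, k ± c).

(6, -1) and (6, 23)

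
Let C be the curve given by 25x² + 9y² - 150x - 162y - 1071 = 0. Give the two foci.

Group: 25(x² - 6x) + 9(y² - 18y) = 1071
Completing the square gives 25(x - 3)² + 9(y - 9)² = 1071 + 225 + 729 = 2025.
Divide through by 2025 to get (x - 3)²/81 + (y - 9)²/225 = 1.
Ellipse, center (3, 9), major axis vertical; a² = 225, b² = 81.
c² = a² - b² = 225 - 81 = 144, so c = 12.
Foci lie on the vertical axis through the center: (h, k ± c).

(3, -3) and (3, 21)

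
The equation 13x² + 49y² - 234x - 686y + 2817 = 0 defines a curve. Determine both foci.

(3, 7) and (15, 7)

Group the x- and y-terms: 13(x² - 18x) + 49(y² - 14y) = -2817
Complete the square in x and y: 13(x - 9)² + 49(y - 7)² = -2817 + 1053 + 2401 = 637
Dividing both sides by 637: (x - 9)²/49 + (y - 7)²/13 = 1
Ellipse, center (9, 7), major axis horizontal; a² = 49, b² = 13.
c² = a² - b² = 49 - 13 = 36, so c = 6.
Foci lie on the horizontal axis through the center: (h ± c, k).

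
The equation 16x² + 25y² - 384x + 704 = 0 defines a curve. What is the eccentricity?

Collect terms: 16(x² - 24x) + 25y² = -704
16(x - 12)² + 25y² = -704 + 2304 + 0 = 1600
Divide by 1600: (x - 12)²/100 + y²/64 = 1
Ellipse, center (12, 0), major axis horizontal; a² = 100, b² = 64.
c² = a² - b² = 36, so c = 6.
e = c/a = 6/10 = 3/5.

e = 3/5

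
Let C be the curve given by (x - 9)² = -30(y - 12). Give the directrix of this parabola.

Vertex (9, 12); 4p = -30 so p = -15/2. Opens down.
Directrix is the horizontal line y = k − p = 12 − (-15/2) = 39/2.

y = 39/2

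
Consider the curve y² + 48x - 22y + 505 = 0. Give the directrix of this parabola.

Only y is squared. Complete the square in y: (y - 11)² = -48(x + 8).
Vertex (-8, 11); 4p = -48 so p = -12. Opens left.
Directrix is the vertical line x = h − p = -8 − (-12) = 4.

x = 4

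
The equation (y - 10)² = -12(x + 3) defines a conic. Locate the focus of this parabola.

Vertex (-3, 10); 4p = -12 so p = -3. Opens left.
Focus is p units from the vertex along the axis: (h + p, k).

(-6, 10)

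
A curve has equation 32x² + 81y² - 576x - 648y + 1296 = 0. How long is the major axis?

32(x² - 18x) + 81(y² - 8y) = -1296
Complete the square in x and y: 32(x - 9)² + 81(y - 4)² = -1296 + 2592 + 1296 = 2592
Divide by 2592: (x - 9)²/81 + (y - 4)²/32 = 1
Ellipse, center (9, 4), major axis horizontal; a² = 81, b² = 32.
a² = 81 so a = 9; the major axis has length 2a = 18.

18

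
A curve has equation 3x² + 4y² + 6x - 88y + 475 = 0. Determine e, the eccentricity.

e = 1/2

Group the x- and y-terms: 3(x² + 2x) + 4(y² - 22y) = -475
Complete the square in x and y: 3(x + 1)² + 4(y - 11)² = -475 + 3 + 484 = 12
Divide by 12: (x + 1)²/4 + (y - 11)²/3 = 1
Ellipse, center (-1, 11), major axis horizontal; a² = 4, b² = 3.
c² = a² - b² = 1, so c = 1.
e = c/a = 1/2.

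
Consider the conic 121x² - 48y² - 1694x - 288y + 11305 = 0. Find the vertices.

Collect terms: 121(x² - 14x) -48(y² + 6y) = -11305
Complete the square: 121(x - 7)² -48(y + 3)² = -11305 + 5929 - 432 = -5808
Divide by -5808: (y + 3)²/121 - (x - 7)²/48 = 1
Hyperbola, center (7, -3), transverse axis vertical; a² = 121, b² = 48.
a = 11. Vertices at (h, k ± a).

(7, -14) and (7, 8)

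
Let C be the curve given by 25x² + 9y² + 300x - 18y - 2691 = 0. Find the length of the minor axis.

24

25(x² + 12x) + 9(y² - 2y) = 2691
Complete the square: 25(x + 6)² + 9(y - 1)² = 2691 + 900 + 9 = 3600
Divide through by 3600 to get (x + 6)²/144 + (y - 1)²/400 = 1.
Ellipse, center (-6, 1), major axis vertical; a² = 400, b² = 144.
b² = 144 so b = 12; the minor axis has length 2b = 24.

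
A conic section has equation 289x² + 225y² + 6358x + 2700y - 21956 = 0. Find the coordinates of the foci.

Group: 289(x² + 22x) + 225(y² + 12y) = 21956
289(x + 11)² + 225(y + 6)² = 21956 + 34969 + 8100 = 65025
Divide by 65025: (x + 11)²/225 + (y + 6)²/289 = 1
Ellipse, center (-11, -6), major axis vertical; a² = 289, b² = 225.
c² = a² - b² = 289 - 225 = 64, so c = 8.
Foci lie on the vertical axis through the center: (h, k ± c).

(-11, -14) and (-11, 2)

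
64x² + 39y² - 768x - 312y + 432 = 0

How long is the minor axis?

Rearranging, 64(x² - 12x) + 39(y² - 8y) = -432.
Complete the square: 64(x - 6)² + 39(y - 4)² = -432 + 2304 + 624 = 2496
Dividing both sides by 2496: (x - 6)²/39 + (y - 4)²/64 = 1
Ellipse, center (6, 4), major axis vertical; a² = 64, b² = 39.
b² = 39 so b = √39; the minor axis has length 2b = 2√39.

2√39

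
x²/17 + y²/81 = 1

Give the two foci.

Center (0, 0). The larger denominator 81 sits under the y-term, so the major axis is vertical; a² = 81, b² = 17.
c² = a² - b² = 81 - 17 = 64, so c = 8.
Foci lie on the vertical axis through the center: (h, k ± c).

(0, -8) and (0, 8)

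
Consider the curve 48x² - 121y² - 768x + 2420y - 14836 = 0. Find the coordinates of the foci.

Collect terms: 48(x² - 16x) -121(y² - 20y) = 14836
Completing the square gives 48(x - 8)² -121(y - 10)² = 14836 + 3072 - 12100 = 5808.
Divide through by 5808 to get (x - 8)²/121 - (y - 10)²/48 = 1.
Hyperbola, center (8, 10), transverse axis horizontal; a² = 121, b² = 48.
c² = a² + b² = 121 + 48 = 169, so c = 13.
Foci lie on the horizontal axis through the center: (h ± c, k).

(-5, 10) and (21, 10)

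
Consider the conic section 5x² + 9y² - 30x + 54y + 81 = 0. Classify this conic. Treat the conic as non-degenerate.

ellipse

No xy term. Coefficients of x² and y² are A = 5, C = 9.
A and C have the same sign but A ≠ C ⇒ ellipse.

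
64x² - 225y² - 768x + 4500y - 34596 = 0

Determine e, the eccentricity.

Group the x- and y-terms: 64(x² - 12x) -225(y² - 20y) = 34596
Complete the square in x and y: 64(x - 6)² -225(y - 10)² = 34596 + 2304 - 22500 = 14400
Dividing both sides by 14400: (x - 6)²/225 - (y - 10)²/64 = 1
Hyperbola, center (6, 10), transverse axis horizontal; a² = 225, b² = 64.
c² = a² + b² = 289, so c = 17.
e = c/a = 17/15.

e = 17/15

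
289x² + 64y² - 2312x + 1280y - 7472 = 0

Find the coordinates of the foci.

Group: 289(x² - 8x) + 64(y² + 20y) = 7472
Complete the square: 289(x - 4)² + 64(y + 10)² = 7472 + 4624 + 6400 = 18496
Dividing both sides by 18496: (x - 4)²/64 + (y + 10)²/289 = 1
Ellipse, center (4, -10), major axis vertical; a² = 289, b² = 64.
c² = a² - b² = 289 - 64 = 225, so c = 15.
Foci lie on the vertical axis through the center: (h, k ± c).

(4, -25) and (4, 5)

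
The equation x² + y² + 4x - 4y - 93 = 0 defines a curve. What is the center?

(-2, 2)

(x² + 4x) + (y² - 4y) = 93
Complete the square in x and y: (x + 2)² + (y - 2)² = 93 + 4 + 4 = 101
So (x + 2)² + (y - 2)² = 101.
Circle centered at (-2, 2) with r² = 101.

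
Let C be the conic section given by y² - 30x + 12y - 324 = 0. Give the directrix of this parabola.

x = -39/2

Only y is squared. Complete the square in y: (y + 6)² = 30(x + 12).
Vertex (-12, -6); 4p = 30 so p = 15/2. Opens right.
Directrix is the vertical line x = h − p = -12 − (15/2) = -39/2.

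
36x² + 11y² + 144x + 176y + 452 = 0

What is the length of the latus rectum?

Rearranging, 36(x² + 4x) + 11(y² + 16y) = -452.
36(x + 2)² + 11(y + 8)² = -452 + 144 + 704 = 396
Dividing both sides by 396: (x + 2)²/11 + (y + 8)²/36 = 1
Ellipse, center (-2, -8), major axis vertical; a² = 36, b² = 11.
Latus rectum length = 2b²/a = 2·11/6 = 11/3.

11/3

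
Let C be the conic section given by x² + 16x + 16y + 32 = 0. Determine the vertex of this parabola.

(-8, 2)

Only x is squared. Complete the square in x: (x + 8)² = -16(y - 2).
Vertex (-8, 2); 4p = -16 so p = -4. Opens down.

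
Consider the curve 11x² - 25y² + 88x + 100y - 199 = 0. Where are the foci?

Group: 11(x² + 8x) -25(y² - 4y) = 199
Complete the square in x and y: 11(x + 4)² -25(y - 2)² = 199 + 176 - 100 = 275
Dividing both sides by 275: (x + 4)²/25 - (y - 2)²/11 = 1
Hyperbola, center (-4, 2), transverse axis horizontal; a² = 25, b² = 11.
c² = a² + b² = 25 + 11 = 36, so c = 6.
Foci lie on the horizontal axis through the center: (h ± c, k).

(-10, 2) and (2, 2)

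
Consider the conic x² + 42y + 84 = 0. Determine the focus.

(0, -25/2)

Only x is squared. Complete the square in x: x² = -42(y + 2).
Vertex (0, -2); 4p = -42 so p = -21/2. Opens down.
Focus is p units from the vertex along the axis: (h, k + p).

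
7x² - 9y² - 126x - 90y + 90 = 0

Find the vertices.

(3, -5) and (15, -5)

Group: 7(x² - 18x) -9(y² + 10y) = -90
7(x - 9)² -9(y + 5)² = -90 + 567 - 225 = 252
Divide by 252: (x - 9)²/36 - (y + 5)²/28 = 1
Hyperbola, center (9, -5), transverse axis horizontal; a² = 36, b² = 28.
a = 6. Vertices at (h ± a, k).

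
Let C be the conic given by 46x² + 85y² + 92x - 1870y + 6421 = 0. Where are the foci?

Group the x- and y-terms: 46(x² + 2x) + 85(y² - 22y) = -6421
46(x + 1)² + 85(y - 11)² = -6421 + 46 + 10285 = 3910
Divide by 3910: (x + 1)²/85 + (y - 11)²/46 = 1
Ellipse, center (-1, 11), major axis horizontal; a² = 85, b² = 46.
c² = a² - b² = 85 - 46 = 39, so c = √39.
Foci lie on the horizontal axis through the center: (h ± c, k).

(-1 - √39, 11) and (-1 + √39, 11)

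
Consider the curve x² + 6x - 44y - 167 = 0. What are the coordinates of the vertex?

Only x is squared. Complete the square in x: (x + 3)² = 44(y + 4).
Vertex (-3, -4); 4p = 44 so p = 11. Opens up.

(-3, -4)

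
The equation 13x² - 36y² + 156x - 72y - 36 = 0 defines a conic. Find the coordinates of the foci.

Rearranging, 13(x² + 12x) -36(y² + 2y) = 36.
Completing the square gives 13(x + 6)² -36(y + 1)² = 36 + 468 - 36 = 468.
Dividing both sides by 468: (x + 6)²/36 - (y + 1)²/13 = 1
Hyperbola, center (-6, -1), transverse axis horizontal; a² = 36, b² = 13.
c² = a² + b² = 36 + 13 = 49, so c = 7.
Foci lie on the horizontal axis through the center: (h ± c, k).

(-13, -1) and (1, -1)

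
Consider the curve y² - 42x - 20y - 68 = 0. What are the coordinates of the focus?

Only y is squared. Complete the square in y: (y - 10)² = 42(x + 4).
Vertex (-4, 10); 4p = 42 so p = 21/2. Opens right.
Focus is p units from the vertex along the axis: (h + p, k).

(13/2, 10)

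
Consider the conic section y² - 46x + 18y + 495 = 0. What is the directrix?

x = -5/2

Only y is squared. Complete the square in y: (y + 9)² = 46(x - 9).
Vertex (9, -9); 4p = 46 so p = 23/2. Opens right.
Directrix is the vertical line x = h − p = 9 − (23/2) = -5/2.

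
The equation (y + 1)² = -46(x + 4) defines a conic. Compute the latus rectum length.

46

Vertex (-4, -1); 4p = -46 so p = -23/2. Opens left.
Latus rectum length = |4p| = 46.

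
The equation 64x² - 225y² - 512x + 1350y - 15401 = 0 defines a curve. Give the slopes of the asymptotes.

64(x² - 8x) -225(y² - 6y) = 15401
Complete the square: 64(x - 4)² -225(y - 3)² = 15401 + 1024 - 2025 = 14400
Dividing both sides by 14400: (x - 4)²/225 - (y - 3)²/64 = 1
Hyperbola, center (4, 3), transverse axis horizontal; a² = 225, b² = 64.
For a horizontal hyperbola the asymptotes have slope ±b/a.
Here that is ±8/15.

8/15 and -8/15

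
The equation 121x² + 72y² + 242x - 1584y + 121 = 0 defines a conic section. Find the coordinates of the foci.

(-1, 4) and (-1, 18)

Rearranging, 121(x² + 2x) + 72(y² - 22y) = -121.
Completing the square gives 121(x + 1)² + 72(y - 11)² = -121 + 121 + 8712 = 8712.
Divide by 8712: (x + 1)²/72 + (y - 11)²/121 = 1
Ellipse, center (-1, 11), major axis vertical; a² = 121, b² = 72.
c² = a² - b² = 121 - 72 = 49, so c = 7.
Foci lie on the vertical axis through the center: (h, k ± c).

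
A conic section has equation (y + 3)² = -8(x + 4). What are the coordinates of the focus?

Vertex (-4, -3); 4p = -8 so p = -2. Opens left.
Focus is p units from the vertex along the axis: (h + p, k).

(-6, -3)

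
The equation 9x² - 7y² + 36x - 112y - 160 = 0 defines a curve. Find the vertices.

(-2, -14) and (-2, -2)

Group: 9(x² + 4x) -7(y² + 16y) = 160
Complete the square in x and y: 9(x + 2)² -7(y + 8)² = 160 + 36 - 448 = -252
Divide by -252: (y + 8)²/36 - (x + 2)²/28 = 1
Hyperbola, center (-2, -8), transverse axis vertical; a² = 36, b² = 28.
a = 6. Vertices at (h, k ± a).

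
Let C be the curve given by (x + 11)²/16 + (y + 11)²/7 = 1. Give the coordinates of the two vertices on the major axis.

Center (-11, -11). The larger denominator 16 sits under the x-term, so the major axis is horizontal; a² = 16, b² = 7.
a = 4. Vertices at (h ± a, k).

(-15, -11) and (-7, -11)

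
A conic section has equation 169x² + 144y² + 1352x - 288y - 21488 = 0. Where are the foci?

Group: 169(x² + 8x) + 144(y² - 2y) = 21488
Complete the square in x and y: 169(x + 4)² + 144(y - 1)² = 21488 + 2704 + 144 = 24336
Dividing both sides by 24336: (x + 4)²/144 + (y - 1)²/169 = 1
Ellipse, center (-4, 1), major axis vertical; a² = 169, b² = 144.
c² = a² - b² = 169 - 144 = 25, so c = 5.
Foci lie on the vertical axis through the center: (h, k ± c).

(-4, -4) and (-4, 6)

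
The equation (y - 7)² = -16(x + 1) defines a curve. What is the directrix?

Vertex (-1, 7); 4p = -16 so p = -4. Opens left.
Directrix is the vertical line x = h − p = -1 − (-4) = 3.

x = 3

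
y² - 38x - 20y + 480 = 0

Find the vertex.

(10, 10)

Only y is squared. Complete the square in y: (y - 10)² = 38(x - 10).
Vertex (10, 10); 4p = 38 so p = 19/2. Opens right.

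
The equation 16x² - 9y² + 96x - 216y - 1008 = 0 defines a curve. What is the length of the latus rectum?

9/2

Rearranging, 16(x² + 6x) -9(y² + 24y) = 1008.
16(x + 3)² -9(y + 12)² = 1008 + 144 - 1296 = -144
Divide by -144: (y + 12)²/16 - (x + 3)²/9 = 1
Hyperbola, center (-3, -12), transverse axis vertical; a² = 16, b² = 9.
Latus rectum length = 2b²/a = 2·9/4 = 9/2.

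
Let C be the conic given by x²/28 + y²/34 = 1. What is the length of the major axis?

2√34

Center (0, 0). The larger denominator 34 sits under the y-term, so the major axis is vertical; a² = 34, b² = 28.
a² = 34 so a = √34; the major axis has length 2a = 2√34.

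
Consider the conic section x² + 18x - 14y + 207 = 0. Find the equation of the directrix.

y = 11/2

Only x is squared. Complete the square in x: (x + 9)² = 14(y - 9).
Vertex (-9, 9); 4p = 14 so p = 7/2. Opens up.
Directrix is the horizontal line y = k − p = 9 − (7/2) = 11/2.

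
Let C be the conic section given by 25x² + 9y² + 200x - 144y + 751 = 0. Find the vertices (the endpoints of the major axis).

(-4, 3) and (-4, 13)

Group the x- and y-terms: 25(x² + 8x) + 9(y² - 16y) = -751
Complete the square in x and y: 25(x + 4)² + 9(y - 8)² = -751 + 400 + 576 = 225
Divide by 225: (x + 4)²/9 + (y - 8)²/25 = 1
Ellipse, center (-4, 8), major axis vertical; a² = 25, b² = 9.
a = 5. Vertices at (h, k ± a).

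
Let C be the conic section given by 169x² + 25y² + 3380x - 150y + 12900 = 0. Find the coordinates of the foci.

(-10, -9) and (-10, 15)

169(x² + 20x) + 25(y² - 6y) = -12900
169(x + 10)² + 25(y - 3)² = -12900 + 16900 + 225 = 4225
Dividing both sides by 4225: (x + 10)²/25 + (y - 3)²/169 = 1
Ellipse, center (-10, 3), major axis vertical; a² = 169, b² = 25.
c² = a² - b² = 169 - 25 = 144, so c = 12.
Foci lie on the vertical axis through the center: (h, k ± c).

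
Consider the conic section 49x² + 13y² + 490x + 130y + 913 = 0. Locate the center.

(-5, -5)

Rearranging, 49(x² + 10x) + 13(y² + 10y) = -913.
Completing the square gives 49(x + 5)² + 13(y + 5)² = -913 + 1225 + 325 = 637.
Divide by 637: (x + 5)²/13 + (y + 5)²/49 = 1
Ellipse with center (-5, -5).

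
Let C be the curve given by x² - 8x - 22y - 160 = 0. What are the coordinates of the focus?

Only x is squared. Complete the square in x: (x - 4)² = 22(y + 8).
Vertex (4, -8); 4p = 22 so p = 11/2. Opens up.
Focus is p units from the vertex along the axis: (h, k + p).

(4, -5/2)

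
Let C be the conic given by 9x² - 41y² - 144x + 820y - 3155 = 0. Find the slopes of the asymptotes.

3√41/41 and -3√41/41

Rearranging, 9(x² - 16x) -41(y² - 20y) = 3155.
Completing the square gives 9(x - 8)² -41(y - 10)² = 3155 + 576 - 4100 = -369.
Divide through by -369 to get (y - 10)²/9 - (x - 8)²/41 = 1.
Hyperbola, center (8, 10), transverse axis vertical; a² = 9, b² = 41.
For a vertical hyperbola the asymptotes have slope ±a/b.
Here that is ±3/√41 = ±3√41/41.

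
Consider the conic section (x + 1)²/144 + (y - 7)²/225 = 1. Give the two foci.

(-1, -2) and (-1, 16)

Center (-1, 7). The larger denominator 225 sits under the y-term, so the major axis is vertical; a² = 225, b² = 144.
c² = a² - b² = 225 - 144 = 81, so c = 9.
Foci lie on the vertical axis through the center: (h, k ± c).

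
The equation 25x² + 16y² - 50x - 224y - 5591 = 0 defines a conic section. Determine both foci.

Rearranging, 25(x² - 2x) + 16(y² - 14y) = 5591.
Completing the square gives 25(x - 1)² + 16(y - 7)² = 5591 + 25 + 784 = 6400.
Divide by 6400: (x - 1)²/256 + (y - 7)²/400 = 1
Ellipse, center (1, 7), major axis vertical; a² = 400, b² = 256.
c² = a² - b² = 400 - 256 = 144, so c = 12.
Foci lie on the vertical axis through the center: (h, k ± c).

(1, -5) and (1, 19)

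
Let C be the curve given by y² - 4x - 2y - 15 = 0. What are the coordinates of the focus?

(-3, 1)

Only y is squared. Complete the square in y: (y - 1)² = 4(x + 4).
Vertex (-4, 1); 4p = 4 so p = 1. Opens right.
Focus is p units from the vertex along the axis: (h + p, k).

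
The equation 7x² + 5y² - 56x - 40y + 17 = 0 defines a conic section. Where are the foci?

Rearranging, 7(x² - 8x) + 5(y² - 8y) = -17.
Complete the square in x and y: 7(x - 4)² + 5(y - 4)² = -17 + 112 + 80 = 175
Dividing both sides by 175: (x - 4)²/25 + (y - 4)²/35 = 1
Ellipse, center (4, 4), major axis vertical; a² = 35, b² = 25.
c² = a² - b² = 35 - 25 = 10, so c = √10.
Foci lie on the vertical axis through the center: (h, k ± c).

(4, 4 - √10) and (4, 4 + √10)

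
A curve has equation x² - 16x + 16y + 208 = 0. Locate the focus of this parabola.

Only x is squared. Complete the square in x: (x - 8)² = -16(y + 9).
Vertex (8, -9); 4p = -16 so p = -4. Opens down.
Focus is p units from the vertex along the axis: (h, k + p).

(8, -13)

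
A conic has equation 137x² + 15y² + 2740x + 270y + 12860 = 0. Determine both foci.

(-10, -9 - √122) and (-10, -9 + √122)

Group: 137(x² + 20x) + 15(y² + 18y) = -12860
Complete the square: 137(x + 10)² + 15(y + 9)² = -12860 + 13700 + 1215 = 2055
Divide by 2055: (x + 10)²/15 + (y + 9)²/137 = 1
Ellipse, center (-10, -9), major axis vertical; a² = 137, b² = 15.
c² = a² - b² = 137 - 15 = 122, so c = √122.
Foci lie on the vertical axis through the center: (h, k ± c).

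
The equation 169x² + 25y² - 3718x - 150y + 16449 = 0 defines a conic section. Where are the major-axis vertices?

(11, -10) and (11, 16)

Group: 169(x² - 22x) + 25(y² - 6y) = -16449
Complete the square in x and y: 169(x - 11)² + 25(y - 3)² = -16449 + 20449 + 225 = 4225
Dividing both sides by 4225: (x - 11)²/25 + (y - 3)²/169 = 1
Ellipse, center (11, 3), major axis vertical; a² = 169, b² = 25.
a = 13. Vertices at (h, k ± a).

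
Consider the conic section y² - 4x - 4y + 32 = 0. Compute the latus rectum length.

4

Only y is squared. Complete the square in y: (y - 2)² = 4(x - 7).
Vertex (7, 2); 4p = 4 so p = 1. Opens right.
Latus rectum length = |4p| = 4.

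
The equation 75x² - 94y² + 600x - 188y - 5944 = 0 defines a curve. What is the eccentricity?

e = 13√94/94

75(x² + 8x) -94(y² + 2y) = 5944
Completing the square gives 75(x + 4)² -94(y + 1)² = 5944 + 1200 - 94 = 7050.
Divide by 7050: (x + 4)²/94 - (y + 1)²/75 = 1
Hyperbola, center (-4, -1), transverse axis horizontal; a² = 94, b² = 75.
c² = a² + b² = 169, so c = 13.
e = c/a = 13/√94 = 13√94/94.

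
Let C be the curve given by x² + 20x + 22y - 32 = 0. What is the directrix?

Only x is squared. Complete the square in x: (x + 10)² = -22(y - 6).
Vertex (-10, 6); 4p = -22 so p = -11/2. Opens down.
Directrix is the horizontal line y = k − p = 6 − (-11/2) = 23/2.

y = 23/2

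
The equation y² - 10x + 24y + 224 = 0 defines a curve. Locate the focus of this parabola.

Only y is squared. Complete the square in y: (y + 12)² = 10(x - 8).
Vertex (8, -12); 4p = 10 so p = 5/2. Opens right.
Focus is p units from the vertex along the axis: (h + p, k).

(21/2, -12)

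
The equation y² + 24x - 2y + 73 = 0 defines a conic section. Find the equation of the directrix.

Only y is squared. Complete the square in y: (y - 1)² = -24(x + 3).
Vertex (-3, 1); 4p = -24 so p = -6. Opens left.
Directrix is the vertical line x = h − p = -3 − (-6) = 3.

x = 3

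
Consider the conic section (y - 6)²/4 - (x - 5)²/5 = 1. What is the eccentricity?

Center (5, 6). The positive term is the y-term, so the transverse axis is vertical; a² = 4, b² = 5.
c² = a² + b² = 9, so c = 3.
e = c/a = 3/2.

e = 3/2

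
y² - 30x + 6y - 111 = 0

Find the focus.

Only y is squared. Complete the square in y: (y + 3)² = 30(x + 4).
Vertex (-4, -3); 4p = 30 so p = 15/2. Opens right.
Focus is p units from the vertex along the axis: (h + p, k).

(7/2, -3)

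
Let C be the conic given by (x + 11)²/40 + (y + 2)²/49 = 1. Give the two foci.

Center (-11, -2). The larger denominator 49 sits under the y-term, so the major axis is vertical; a² = 49, b² = 40.
c² = a² - b² = 49 - 40 = 9, so c = 3.
Foci lie on the vertical axis through the center: (h, k ± c).

(-11, -5) and (-11, 1)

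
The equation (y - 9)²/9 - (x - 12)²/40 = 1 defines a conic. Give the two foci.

Center (12, 9). The positive term is the y-term, so the transverse axis is vertical; a² = 9, b² = 40.
c² = a² + b² = 9 + 40 = 49, so c = 7.
Foci lie on the vertical axis through the center: (h, k ± c).

(12, 2) and (12, 16)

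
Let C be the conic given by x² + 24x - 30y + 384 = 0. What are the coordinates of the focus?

Only x is squared. Complete the square in x: (x + 12)² = 30(y - 8).
Vertex (-12, 8); 4p = 30 so p = 15/2. Opens up.
Focus is p units from the vertex along the axis: (h, k + p).

(-12, 31/2)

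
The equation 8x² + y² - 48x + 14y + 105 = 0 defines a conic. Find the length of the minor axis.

Rearranging, 8(x² - 6x) + (y² + 14y) = -105.
Completing the square gives 8(x - 3)² + (y + 7)² = -105 + 72 + 49 = 16.
Divide through by 16 to get (x - 3)²/2 + (y + 7)²/16 = 1.
Ellipse, center (3, -7), major axis vertical; a² = 16, b² = 2.
b² = 2 so b = √2; the minor axis has length 2b = 2√2.

2√2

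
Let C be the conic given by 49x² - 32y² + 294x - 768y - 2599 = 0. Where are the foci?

(-3, -21) and (-3, -3)

49(x² + 6x) -32(y² + 24y) = 2599
Completing the square gives 49(x + 3)² -32(y + 12)² = 2599 + 441 - 4608 = -1568.
Dividing both sides by -1568: (y + 12)²/49 - (x + 3)²/32 = 1
Hyperbola, center (-3, -12), transverse axis vertical; a² = 49, b² = 32.
c² = a² + b² = 49 + 32 = 81, so c = 9.
Foci lie on the vertical axis through the center: (h, k ± c).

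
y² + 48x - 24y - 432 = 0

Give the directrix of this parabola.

x = 24

Only y is squared. Complete the square in y: (y - 12)² = -48(x - 12).
Vertex (12, 12); 4p = -48 so p = -12. Opens left.
Directrix is the vertical line x = h − p = 12 − (-12) = 24.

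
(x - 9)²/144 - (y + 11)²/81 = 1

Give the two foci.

(-6, -11) and (24, -11)

Center (9, -11). The positive term is the x-term, so the transverse axis is horizontal; a² = 144, b² = 81.
c² = a² + b² = 144 + 81 = 225, so c = 15.
Foci lie on the horizontal axis through the center: (h ± c, k).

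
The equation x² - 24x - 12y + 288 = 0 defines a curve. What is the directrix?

Only x is squared. Complete the square in x: (x - 12)² = 12(y - 12).
Vertex (12, 12); 4p = 12 so p = 3. Opens up.
Directrix is the horizontal line y = k − p = 12 − (3) = 9.

y = 9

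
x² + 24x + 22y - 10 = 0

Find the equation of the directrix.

y = 25/2

Only x is squared. Complete the square in x: (x + 12)² = -22(y - 7).
Vertex (-12, 7); 4p = -22 so p = -11/2. Opens down.
Directrix is the horizontal line y = k − p = 7 − (-11/2) = 25/2.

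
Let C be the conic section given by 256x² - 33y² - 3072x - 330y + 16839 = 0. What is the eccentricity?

e = 17/16

Group the x- and y-terms: 256(x² - 12x) -33(y² + 10y) = -16839
Complete the square: 256(x - 6)² -33(y + 5)² = -16839 + 9216 - 825 = -8448
Divide by -8448: (y + 5)²/256 - (x - 6)²/33 = 1
Hyperbola, center (6, -5), transverse axis vertical; a² = 256, b² = 33.
c² = a² + b² = 289, so c = 17.
e = c/a = 17/16.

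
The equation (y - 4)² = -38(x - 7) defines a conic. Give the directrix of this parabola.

Vertex (7, 4); 4p = -38 so p = -19/2. Opens left.
Directrix is the vertical line x = h − p = 7 − (-19/2) = 33/2.

x = 33/2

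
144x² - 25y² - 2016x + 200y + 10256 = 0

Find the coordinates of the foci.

(7, -9) and (7, 17)

Rearranging, 144(x² - 14x) -25(y² - 8y) = -10256.
Complete the square in x and y: 144(x - 7)² -25(y - 4)² = -10256 + 7056 - 400 = -3600
Divide through by -3600 to get (y - 4)²/144 - (x - 7)²/25 = 1.
Hyperbola, center (7, 4), transverse axis vertical; a² = 144, b² = 25.
c² = a² + b² = 144 + 25 = 169, so c = 13.
Foci lie on the vertical axis through the center: (h, k ± c).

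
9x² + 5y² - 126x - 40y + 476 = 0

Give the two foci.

Group: 9(x² - 14x) + 5(y² - 8y) = -476
Complete the square in x and y: 9(x - 7)² + 5(y - 4)² = -476 + 441 + 80 = 45
Divide by 45: (x - 7)²/5 + (y - 4)²/9 = 1
Ellipse, center (7, 4), major axis vertical; a² = 9, b² = 5.
c² = a² - b² = 9 - 5 = 4, so c = 2.
Foci lie on the vertical axis through the center: (h, k ± c).

(7, 2) and (7, 6)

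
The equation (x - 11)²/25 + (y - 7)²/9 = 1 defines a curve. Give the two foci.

Center (11, 7). The larger denominator 25 sits under the x-term, so the major axis is horizontal; a² = 25, b² = 9.
c² = a² - b² = 25 - 9 = 16, so c = 4.
Foci lie on the horizontal axis through the center: (h ± c, k).

(7, 7) and (15, 7)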